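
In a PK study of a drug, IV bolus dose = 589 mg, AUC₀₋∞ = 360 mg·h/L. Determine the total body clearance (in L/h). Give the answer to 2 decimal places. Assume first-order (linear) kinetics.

CL = Dose / AUC = 589 / 360 = 1.636 L/h

1.64 L/h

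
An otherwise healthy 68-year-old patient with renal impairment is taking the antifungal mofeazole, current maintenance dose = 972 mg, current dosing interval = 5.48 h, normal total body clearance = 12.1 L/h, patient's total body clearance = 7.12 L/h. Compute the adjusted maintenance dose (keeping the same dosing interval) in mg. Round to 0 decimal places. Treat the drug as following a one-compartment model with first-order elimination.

To keep the same average steady-state level, dosing rate must scale with clearance.
CL ratio = 7.12 / 12.1 = 0.5884
New dose (same interval) = 972 × 0.5884 = 571.9 mg

572 mg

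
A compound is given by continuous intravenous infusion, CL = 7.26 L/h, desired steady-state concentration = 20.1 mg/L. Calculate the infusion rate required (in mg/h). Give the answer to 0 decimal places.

At steady state, infusion rate R₀ = Css × CL = 20.1 × 7.260 = 145.9 mg/h

146 mg/h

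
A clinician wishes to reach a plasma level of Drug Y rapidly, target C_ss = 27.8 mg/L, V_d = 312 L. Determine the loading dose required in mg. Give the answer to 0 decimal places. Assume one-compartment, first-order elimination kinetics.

8674 mg

LD = Css × Vd = 27.8 × 312 = 8674 mg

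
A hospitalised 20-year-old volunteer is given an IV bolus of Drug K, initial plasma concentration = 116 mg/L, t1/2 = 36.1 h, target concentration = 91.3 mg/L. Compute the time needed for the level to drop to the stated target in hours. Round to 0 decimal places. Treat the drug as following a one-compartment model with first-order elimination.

12 h

k = ln2 / t½ = 0.693147 / 36.1 = 0.01920 h⁻¹
t = ln(C₀ / C) / k = ln(116.0 / 91.3) / 0.01920
  = ln(1.271) / 0.01920 = 0.2398 / 0.01920 = 12.49 h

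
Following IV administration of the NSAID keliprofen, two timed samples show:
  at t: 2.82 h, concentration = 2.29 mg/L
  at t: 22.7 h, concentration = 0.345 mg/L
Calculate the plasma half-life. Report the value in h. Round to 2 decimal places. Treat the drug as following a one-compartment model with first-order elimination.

k = ln(C₁/C₂) / (t₂ − t₁) = ln(2.29/0.345) / (22.7 − 2.82)
  = 1.893 / 19.88 = 0.09522 h⁻¹
t½ = ln2 / k = 0.693147 / 0.09522 = 7.279 h

7.28 h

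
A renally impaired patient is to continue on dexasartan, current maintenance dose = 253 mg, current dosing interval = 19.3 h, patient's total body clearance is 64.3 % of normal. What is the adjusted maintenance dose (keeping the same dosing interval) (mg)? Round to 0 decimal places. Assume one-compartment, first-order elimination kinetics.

163 mg

To keep the same average steady-state level, dosing rate must scale with clearance.
CL ratio = 64.3 / 100 = 0.6430
New dose (same interval) = 253 × 0.6430 = 162.7 mg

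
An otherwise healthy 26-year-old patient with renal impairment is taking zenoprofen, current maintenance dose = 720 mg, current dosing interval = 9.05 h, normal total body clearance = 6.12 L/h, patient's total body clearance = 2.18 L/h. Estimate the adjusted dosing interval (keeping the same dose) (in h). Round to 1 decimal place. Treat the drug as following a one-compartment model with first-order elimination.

To keep the same average steady-state level, dosing rate must scale with clearance.
CL ratio = 2.18 / 6.12 = 0.3562
New interval (same dose) = 9.05 / 0.3562 = 25.41 h

25.4 h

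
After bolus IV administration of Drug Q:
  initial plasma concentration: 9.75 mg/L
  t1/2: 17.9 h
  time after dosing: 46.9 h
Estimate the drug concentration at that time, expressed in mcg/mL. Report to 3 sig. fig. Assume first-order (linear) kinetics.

1.59 mcg/mL

k = ln2 / t½ = 0.693147 / 17.9 = 0.03872 h⁻¹
C = C₀ · e^(−k·t) = 9.750 × e^(−0.03872 × 46.9)
  = 9.750 × 0.1627 = 1.586 mg/L
(1.586 mg/L = 1.586 mcg/mL)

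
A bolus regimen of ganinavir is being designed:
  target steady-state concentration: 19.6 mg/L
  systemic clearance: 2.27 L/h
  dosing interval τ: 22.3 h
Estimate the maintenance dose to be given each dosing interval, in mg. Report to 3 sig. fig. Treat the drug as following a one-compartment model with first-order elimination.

At steady state, Dose/τ = Css × CL.
Dose = Css × CL × τ = 19.6 × 2.270 × 22.3 = 992.2 mg

992 mg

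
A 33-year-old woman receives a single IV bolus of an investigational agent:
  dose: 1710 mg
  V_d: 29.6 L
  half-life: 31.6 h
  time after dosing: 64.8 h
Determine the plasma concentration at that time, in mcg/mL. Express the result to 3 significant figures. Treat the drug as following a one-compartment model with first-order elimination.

C₀ = Dose / Vd = 1710 / 29.6 = 57.77 mg/L
k = ln2 / t½ = 0.693147 / 31.6 = 0.02194 h⁻¹
C = C₀ · e^(−k·t) = 57.77 × e^(−0.02194 × 64.8)
  = 57.77 × 0.2413 = 13.94 mg/L
(13.94 mg/L = 13.94 mcg/mL)

13.9 mcg/mL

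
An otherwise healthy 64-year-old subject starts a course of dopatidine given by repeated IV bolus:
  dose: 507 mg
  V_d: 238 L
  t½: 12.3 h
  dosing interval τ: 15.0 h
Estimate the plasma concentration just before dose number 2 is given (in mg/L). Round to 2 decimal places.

0.91 mg/L

C₀ per dose = Dose / Vd = 507 / 238 = 2.130 mg/L
k = ln2 / t½ = 0.693147 / 12.3 = 0.05635 h⁻¹
Fraction remaining after one interval: r = e^(−kτ) = e^(−0.05635 × 15.0) = 0.4294
Before dose 2, 1 dose has been given (aged 1τ).
C_trough = C₀ × r = 2.130 × 0.4294 = 0.9146 mg/L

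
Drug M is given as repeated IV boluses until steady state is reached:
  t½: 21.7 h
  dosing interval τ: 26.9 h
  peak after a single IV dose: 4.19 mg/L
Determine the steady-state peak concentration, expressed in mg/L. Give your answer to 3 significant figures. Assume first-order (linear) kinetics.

k = ln2 / t½ = 0.693147 / 21.7 = 0.03194 h⁻¹
e^(−kτ) = e^(−0.03194 × 26.9) = 0.4235
Accumulation ratio R = 1 / (1 − e^(−kτ)) = 1 / (1 − 0.4235) = 1.735
Steady-state peak = C₀ × R = 4.19 × 1.735 = 7.270 mg/L

7.27 mg/L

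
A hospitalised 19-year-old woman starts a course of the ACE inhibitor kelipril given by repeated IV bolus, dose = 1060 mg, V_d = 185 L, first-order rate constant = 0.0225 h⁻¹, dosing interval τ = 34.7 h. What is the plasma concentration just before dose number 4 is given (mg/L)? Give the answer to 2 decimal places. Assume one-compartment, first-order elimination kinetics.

C₀ per dose = Dose / Vd = 1060 / 185 = 5.730 mg/L
Fraction remaining after one interval: r = e^(−kτ) = e^(−0.02250 × 34.7) = 0.4581
Before dose 4, 3 doses have been given (aged 1τ, 2τ, 3τ).
C_trough = C₀ × (r + r² + … + r^3) = C₀ × r(1−r^3)/(1−r)
        = 5.730 × 0.4581 × (1 − 0.09613) / (1 − 0.4581) = 4.378 mg/L

4.38 mg/L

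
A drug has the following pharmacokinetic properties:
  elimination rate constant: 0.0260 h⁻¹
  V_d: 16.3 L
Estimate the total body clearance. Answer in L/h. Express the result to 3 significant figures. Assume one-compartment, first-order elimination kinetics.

0.424 L/h

CL = k × Vd = 0.0260 × 16.3 = 0.4238 L/h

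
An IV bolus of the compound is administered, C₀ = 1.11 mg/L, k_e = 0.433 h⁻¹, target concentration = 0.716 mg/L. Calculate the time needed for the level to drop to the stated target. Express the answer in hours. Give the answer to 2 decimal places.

1.01 h

t = ln(C₀ / C) / k = ln(1.110 / 0.716) / 0.4330
  = ln(1.550) / 0.4330 = 0.4383 / 0.4330 = 1.012 h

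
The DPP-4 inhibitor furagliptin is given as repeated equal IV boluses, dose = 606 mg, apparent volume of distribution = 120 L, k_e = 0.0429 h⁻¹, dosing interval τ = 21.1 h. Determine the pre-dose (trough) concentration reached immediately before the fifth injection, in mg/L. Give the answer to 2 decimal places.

C₀ per dose = Dose / Vd = 606 / 120 = 5.050 mg/L
Fraction remaining after one interval: r = e^(−kτ) = e^(−0.04290 × 21.1) = 0.4045
Before dose 5, 4 doses have been given (aged 1τ, 2τ, 3τ, 4τ).
C_trough = C₀ × (r + r² + … + r^4) = C₀ × r(1−r^4)/(1−r)
        = 5.050 × 0.4045 × (1 − 0.02677) / (1 − 0.4045) = 3.338 mg/L

3.34 mg/L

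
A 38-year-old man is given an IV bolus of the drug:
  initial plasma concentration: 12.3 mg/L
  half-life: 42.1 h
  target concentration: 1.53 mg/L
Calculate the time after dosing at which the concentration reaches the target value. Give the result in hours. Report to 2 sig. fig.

130 h

k = ln2 / t½ = 0.693147 / 42.1 = 0.01646 h⁻¹
t = ln(C₀ / C) / k = ln(12.30 / 1.53) / 0.01646
  = ln(8.039) / 0.01646 = 2.084 / 0.01646 = 126.6 h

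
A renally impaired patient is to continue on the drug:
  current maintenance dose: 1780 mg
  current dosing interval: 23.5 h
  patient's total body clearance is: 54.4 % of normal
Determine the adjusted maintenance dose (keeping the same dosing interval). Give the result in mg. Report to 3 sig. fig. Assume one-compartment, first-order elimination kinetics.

968 mg

To keep the same average steady-state level, dosing rate must scale with clearance.
CL ratio = 54.4 / 100 = 0.5440
New dose (same interval) = 1780 × 0.5440 = 968.3 mg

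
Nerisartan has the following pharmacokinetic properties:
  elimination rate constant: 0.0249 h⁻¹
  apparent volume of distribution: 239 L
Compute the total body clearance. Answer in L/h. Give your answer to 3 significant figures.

CL = k × Vd = 0.0249 × 239 = 5.951 L/h

5.95 L/h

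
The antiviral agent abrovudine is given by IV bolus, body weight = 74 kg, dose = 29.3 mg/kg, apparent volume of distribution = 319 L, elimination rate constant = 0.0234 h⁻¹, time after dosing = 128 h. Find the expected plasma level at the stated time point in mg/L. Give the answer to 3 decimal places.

Total dose = 29.3 × 74 = 2168 mg
C₀ = Dose / Vd = 2168 / 319 = 6.796 mg/L
C = C₀ · e^(−k·t) = 6.796 × e^(−0.02340 × 128)
  = 6.796 × 0.05003 = 0.3400 mg/L

0.340 mg/L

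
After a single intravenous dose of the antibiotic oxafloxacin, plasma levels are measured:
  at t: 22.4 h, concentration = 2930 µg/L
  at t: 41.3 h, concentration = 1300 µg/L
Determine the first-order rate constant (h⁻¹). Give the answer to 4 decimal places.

k = ln(C₁/C₂) / (t₂ − t₁) = ln(2930/1300) / (41.3 − 22.4)
  = 0.8126 / 18.90 = 0.04299 h⁻¹

0.0430 h⁻¹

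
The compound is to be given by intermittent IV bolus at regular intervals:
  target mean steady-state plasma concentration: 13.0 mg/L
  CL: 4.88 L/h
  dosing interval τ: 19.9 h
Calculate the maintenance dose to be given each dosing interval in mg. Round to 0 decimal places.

At steady state, Dose/τ = Css × CL.
Dose = Css × CL × τ = 13.0 × 4.880 × 19.9 = 1262 mg

1262 mg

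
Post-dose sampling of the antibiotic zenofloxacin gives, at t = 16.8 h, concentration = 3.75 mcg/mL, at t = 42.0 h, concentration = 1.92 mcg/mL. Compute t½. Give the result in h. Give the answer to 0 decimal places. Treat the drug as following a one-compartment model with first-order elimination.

26 h

k = ln(C₁/C₂) / (t₂ − t₁) = ln(3.75/1.92) / (42.0 − 16.8)
  = 0.6694 / 25.20 = 0.02656 h⁻¹
t½ = ln2 / k = 0.693147 / 0.02656 = 26.10 h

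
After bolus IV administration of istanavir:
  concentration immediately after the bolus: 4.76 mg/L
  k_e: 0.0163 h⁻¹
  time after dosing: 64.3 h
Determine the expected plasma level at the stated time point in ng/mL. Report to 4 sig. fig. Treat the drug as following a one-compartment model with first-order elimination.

1669 ng/mL

C = C₀ · e^(−k·t) = 4.760 × e^(−0.01630 × 64.3)
  = 4.760 × 0.3506 = 1.669 mg/L
Convert: 1.669 mg/L × 1000 = 1669 ng/mL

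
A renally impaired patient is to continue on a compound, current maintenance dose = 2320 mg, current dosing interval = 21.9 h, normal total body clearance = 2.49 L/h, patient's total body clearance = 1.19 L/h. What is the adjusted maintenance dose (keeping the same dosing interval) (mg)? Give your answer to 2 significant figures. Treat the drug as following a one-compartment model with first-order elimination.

1100 mg

To keep the same average steady-state level, dosing rate must scale with clearance.
CL ratio = 1.19 / 2.49 = 0.4779
New dose (same interval) = 2320 × 0.4779 = 1109 mg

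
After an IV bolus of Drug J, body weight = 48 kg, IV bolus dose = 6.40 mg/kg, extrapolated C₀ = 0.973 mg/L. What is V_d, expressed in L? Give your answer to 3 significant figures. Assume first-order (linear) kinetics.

316 L

Dose = 6.40 × 48 = 307.2 mg
Vd = Dose / C₀ = 307.2 / 0.973 = 315.7 L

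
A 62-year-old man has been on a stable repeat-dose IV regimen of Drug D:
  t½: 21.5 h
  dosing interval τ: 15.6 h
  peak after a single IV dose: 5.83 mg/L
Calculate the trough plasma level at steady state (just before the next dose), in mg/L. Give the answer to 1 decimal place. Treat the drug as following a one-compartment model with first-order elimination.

8.9 mg/L

k = ln2 / t½ = 0.693147 / 21.5 = 0.03224 h⁻¹
e^(−kτ) = e^(−0.03224 × 15.6) = 0.6047
Accumulation ratio R = 1 / (1 − e^(−kτ)) = 1 / (1 − 0.6047) = 2.530
Steady-state trough = C₀ × R × e^(−kτ) = 5.83 × 2.530 × 0.6047 = 8.919 mg/L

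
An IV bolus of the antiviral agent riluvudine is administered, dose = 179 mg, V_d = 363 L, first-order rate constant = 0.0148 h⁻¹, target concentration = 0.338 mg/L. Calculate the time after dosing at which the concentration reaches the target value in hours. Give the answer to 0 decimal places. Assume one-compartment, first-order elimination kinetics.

C₀ = Dose / Vd = 179.0 / 363 = 0.4931 mg/L
t = ln(C₀ / C) / k = ln(0.4931 / 0.338) / 0.01480
  = ln(1.459) / 0.01480 = 0.3778 / 0.01480 = 25.53 h

26 h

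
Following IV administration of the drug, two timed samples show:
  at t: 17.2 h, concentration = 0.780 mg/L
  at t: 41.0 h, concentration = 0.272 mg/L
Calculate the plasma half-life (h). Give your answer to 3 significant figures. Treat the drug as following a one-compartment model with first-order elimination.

k = ln(C₁/C₂) / (t₂ − t₁) = ln(0.780/0.272) / (41.0 − 17.2)
  = 1.053 / 23.80 = 0.04424 h⁻¹
t½ = ln2 / k = 0.693147 / 0.04424 = 15.67 h

15.7 h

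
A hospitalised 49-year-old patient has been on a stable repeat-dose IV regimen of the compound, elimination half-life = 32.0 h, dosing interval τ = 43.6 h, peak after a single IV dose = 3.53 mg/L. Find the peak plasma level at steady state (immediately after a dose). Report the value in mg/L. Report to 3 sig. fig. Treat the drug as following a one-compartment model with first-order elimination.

k = ln2 / t½ = 0.693147 / 32.0 = 0.02166 h⁻¹
e^(−kτ) = e^(−0.02166 × 43.6) = 0.3889
Accumulation ratio R = 1 / (1 − e^(−kτ)) = 1 / (1 − 0.3889) = 1.636
Steady-state peak = C₀ × R = 3.53 × 1.636 = 5.775 mg/L

5.78 mg/L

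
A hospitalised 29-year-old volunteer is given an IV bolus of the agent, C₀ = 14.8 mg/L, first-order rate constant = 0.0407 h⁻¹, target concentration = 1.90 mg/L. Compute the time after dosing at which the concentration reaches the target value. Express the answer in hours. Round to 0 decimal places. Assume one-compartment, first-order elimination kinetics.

50 h

t = ln(C₀ / C) / k = ln(14.80 / 1.90) / 0.04070
  = ln(7.789) / 0.04070 = 2.053 / 0.04070 = 50.44 h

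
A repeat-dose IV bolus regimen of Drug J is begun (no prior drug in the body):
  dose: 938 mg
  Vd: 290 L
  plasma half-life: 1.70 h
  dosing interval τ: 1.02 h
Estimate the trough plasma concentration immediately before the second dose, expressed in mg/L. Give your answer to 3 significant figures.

C₀ per dose = Dose / Vd = 938 / 290 = 3.234 mg/L
k = ln2 / t½ = 0.693147 / 1.70 = 0.4077 h⁻¹
Fraction remaining after one interval: r = e^(−kτ) = e^(−0.4077 × 1.02) = 0.6598
Before dose 2, 1 dose has been given (aged 1τ).
C_trough = C₀ × r = 3.234 × 0.6598 = 2.134 mg/L

2.13 mg/L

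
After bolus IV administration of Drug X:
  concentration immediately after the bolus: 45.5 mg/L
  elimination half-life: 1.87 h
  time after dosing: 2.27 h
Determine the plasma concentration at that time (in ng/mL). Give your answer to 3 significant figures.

19600 ng/mL

k = ln2 / t½ = 0.693147 / 1.87 = 0.3707 h⁻¹
C = C₀ · e^(−k·t) = 45.50 × e^(−0.3707 × 2.27)
  = 45.50 × 0.4311 = 19.62 mg/L
Convert: 19.62 mg/L × 1000 = 19620 ng/mL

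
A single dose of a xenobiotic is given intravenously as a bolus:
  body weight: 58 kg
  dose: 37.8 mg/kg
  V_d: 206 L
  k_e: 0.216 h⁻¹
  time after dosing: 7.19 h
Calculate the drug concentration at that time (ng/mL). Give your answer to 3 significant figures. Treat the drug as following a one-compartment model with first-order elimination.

2250 ng/mL

Total dose = 37.8 × 58 = 2192 mg
C₀ = Dose / Vd = 2192 / 206 = 10.64 mg/L
C = C₀ · e^(−k·t) = 10.64 × e^(−0.2160 × 7.19)
  = 10.64 × 0.2116 = 2.251 mg/L
Convert: 2.251 mg/L × 1000 = 2251 ng/mL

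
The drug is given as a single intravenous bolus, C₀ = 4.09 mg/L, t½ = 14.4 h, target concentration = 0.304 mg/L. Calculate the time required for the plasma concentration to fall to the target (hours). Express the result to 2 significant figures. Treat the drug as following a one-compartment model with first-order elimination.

54 h

k = ln2 / t½ = 0.693147 / 14.4 = 0.04814 h⁻¹
t = ln(C₀ / C) / k = ln(4.090 / 0.304) / 0.04814
  = ln(13.45) / 0.04814 = 2.599 / 0.04814 = 53.99 h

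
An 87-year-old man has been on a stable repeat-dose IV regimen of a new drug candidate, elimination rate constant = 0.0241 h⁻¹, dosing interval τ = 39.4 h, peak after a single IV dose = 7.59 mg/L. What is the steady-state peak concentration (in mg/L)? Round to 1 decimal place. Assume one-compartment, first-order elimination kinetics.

e^(−kτ) = e^(−0.02410 × 39.4) = 0.3869
Accumulation ratio R = 1 / (1 − e^(−kτ)) = 1 / (1 − 0.3869) = 1.631
Steady-state peak = C₀ × R = 7.59 × 1.631 = 12.38 mg/L

12.4 mg/L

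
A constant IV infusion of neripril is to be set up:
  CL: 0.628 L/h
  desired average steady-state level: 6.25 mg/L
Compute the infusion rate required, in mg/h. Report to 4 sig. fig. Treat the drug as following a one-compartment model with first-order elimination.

3.925 mg/h

At steady state, infusion rate R₀ = Css × CL = 6.25 × 0.6280 = 3.925 mg/h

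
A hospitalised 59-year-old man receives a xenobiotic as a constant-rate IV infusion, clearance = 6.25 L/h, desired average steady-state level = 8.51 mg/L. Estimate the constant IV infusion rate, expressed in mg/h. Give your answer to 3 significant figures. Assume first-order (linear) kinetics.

53.2 mg/h

At steady state, infusion rate R₀ = Css × CL = 8.51 × 6.250 = 53.19 mg/h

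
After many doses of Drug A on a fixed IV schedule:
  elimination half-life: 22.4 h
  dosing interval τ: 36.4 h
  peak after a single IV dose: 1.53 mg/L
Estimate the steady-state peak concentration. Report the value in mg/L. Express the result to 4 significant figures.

k = ln2 / t½ = 0.693147 / 22.4 = 0.03094 h⁻¹
e^(−kτ) = e^(−0.03094 × 36.4) = 0.3243
Accumulation ratio R = 1 / (1 − e^(−kτ)) = 1 / (1 − 0.3243) = 1.480
Steady-state peak = C₀ × R = 1.53 × 1.480 = 2.264 mg/L

2.264 mg/L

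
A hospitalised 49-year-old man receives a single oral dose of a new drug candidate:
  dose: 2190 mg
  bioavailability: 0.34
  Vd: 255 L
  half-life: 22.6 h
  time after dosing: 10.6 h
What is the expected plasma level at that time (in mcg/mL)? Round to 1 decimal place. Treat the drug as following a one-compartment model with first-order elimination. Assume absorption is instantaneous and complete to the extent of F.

Amount reaching circulation = F × Dose = 0.34 × 2190 = 744.6 mg
C₀ = F·Dose / Vd = 744.6 / 255 = 2.920 mg/L
k = ln2 / t½ = 0.693147 / 22.6 = 0.03067 h⁻¹
C = C₀ · e^(−k·t) = 2.920 × e^(−0.03067 × 10.6)
  = 2.920 × 0.7225 = 2.110 mg/L
(2.110 mg/L = 2.110 mcg/mL)

2.1 mcg/mL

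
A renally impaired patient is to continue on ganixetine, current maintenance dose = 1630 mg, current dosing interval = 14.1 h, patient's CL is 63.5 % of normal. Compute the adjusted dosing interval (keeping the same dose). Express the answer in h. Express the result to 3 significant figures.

To keep the same average steady-state level, dosing rate must scale with clearance.
CL ratio = 63.5 / 100 = 0.6350
New interval (same dose) = 14.1 / 0.6350 = 22.20 h

22.2 h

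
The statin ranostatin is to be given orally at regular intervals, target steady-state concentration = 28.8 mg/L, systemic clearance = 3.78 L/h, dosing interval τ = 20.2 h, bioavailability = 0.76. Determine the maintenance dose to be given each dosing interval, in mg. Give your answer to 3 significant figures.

2890 mg

At steady state, F × (Dose/τ) = Css × CL.
Dose = Css × CL × τ / F = 28.8 × 3.780 × 20.2 / 0.76 = 2893 mg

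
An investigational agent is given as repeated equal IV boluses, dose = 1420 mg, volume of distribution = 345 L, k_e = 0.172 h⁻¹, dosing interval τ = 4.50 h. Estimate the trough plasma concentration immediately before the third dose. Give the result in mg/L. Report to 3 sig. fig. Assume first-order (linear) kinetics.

2.77 mg/L

C₀ per dose = Dose / Vd = 1420 / 345 = 4.116 mg/L
Fraction remaining after one interval: r = e^(−kτ) = e^(−0.1720 × 4.50) = 0.4612
Before dose 3, 2 doses have been given (aged 1τ, 2τ).
C_trough = C₀ × (r + r²) = 4.116 × (0.4612 + 0.2127) = 2.774 mg/L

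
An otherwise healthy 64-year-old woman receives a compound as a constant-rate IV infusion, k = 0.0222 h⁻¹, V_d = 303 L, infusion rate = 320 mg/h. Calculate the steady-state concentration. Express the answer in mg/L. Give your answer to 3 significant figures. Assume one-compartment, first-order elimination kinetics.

CL = k × Vd = 0.02220 × 303 = 6.727 L/h
At steady state Css = R₀ / CL = 320 / 6.727 = 47.57 mg/L

47.6 mg/L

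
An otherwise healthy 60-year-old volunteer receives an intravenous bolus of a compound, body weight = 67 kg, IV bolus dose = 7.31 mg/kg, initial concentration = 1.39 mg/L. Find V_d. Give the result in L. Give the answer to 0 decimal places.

Dose = 7.31 × 67 = 489.8 mg
Vd = Dose / C₀ = 489.8 / 1.39 = 352.4 L

352 L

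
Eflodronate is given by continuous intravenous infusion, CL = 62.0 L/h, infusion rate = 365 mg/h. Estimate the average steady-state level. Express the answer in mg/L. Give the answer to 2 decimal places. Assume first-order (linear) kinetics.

5.89 mg/L

At steady state Css = R₀ / CL = 365 / 62.00 = 5.887 mg/L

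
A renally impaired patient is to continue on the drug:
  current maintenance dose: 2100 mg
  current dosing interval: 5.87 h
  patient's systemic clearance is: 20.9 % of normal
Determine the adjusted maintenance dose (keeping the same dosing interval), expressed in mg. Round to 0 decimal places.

To keep the same average steady-state level, dosing rate must scale with clearance.
CL ratio = 20.9 / 100 = 0.2090
New dose (same interval) = 2100 × 0.2090 = 438.9 mg

439 mg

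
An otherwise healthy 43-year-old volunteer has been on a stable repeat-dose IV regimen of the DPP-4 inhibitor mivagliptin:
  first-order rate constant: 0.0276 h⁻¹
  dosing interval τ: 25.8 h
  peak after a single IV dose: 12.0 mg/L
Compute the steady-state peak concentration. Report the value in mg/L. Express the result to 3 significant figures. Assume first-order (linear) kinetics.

e^(−kτ) = e^(−0.02760 × 25.8) = 0.4906
Accumulation ratio R = 1 / (1 − e^(−kτ)) = 1 / (1 − 0.4906) = 1.963
Steady-state peak = C₀ × R = 12.0 × 1.963 = 23.56 mg/L

23.6 mg/L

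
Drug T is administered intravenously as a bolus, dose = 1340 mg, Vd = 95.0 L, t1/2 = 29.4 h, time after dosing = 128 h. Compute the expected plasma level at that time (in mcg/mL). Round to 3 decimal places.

C₀ = Dose / Vd = 1340 / 95.0 = 14.11 mg/L
k = ln2 / t½ = 0.693147 / 29.4 = 0.02358 h⁻¹
C = C₀ · e^(−k·t) = 14.11 × e^(−0.02358 × 128)
  = 14.11 × 0.04889 = 0.6898 mg/L
(0.6898 mg/L = 0.6898 mcg/mL)

0.690 mcg/mL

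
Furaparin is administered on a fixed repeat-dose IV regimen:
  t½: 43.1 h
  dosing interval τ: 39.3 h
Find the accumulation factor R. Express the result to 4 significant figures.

2.135

k = ln2 / t½ = 0.693147 / 43.1 = 0.01608 h⁻¹
e^(−kτ) = e^(−0.01608 × 39.3) = 0.5316
Accumulation ratio R = 1 / (1 − e^(−kτ)) = 1 / (1 − 0.5316) = 2.135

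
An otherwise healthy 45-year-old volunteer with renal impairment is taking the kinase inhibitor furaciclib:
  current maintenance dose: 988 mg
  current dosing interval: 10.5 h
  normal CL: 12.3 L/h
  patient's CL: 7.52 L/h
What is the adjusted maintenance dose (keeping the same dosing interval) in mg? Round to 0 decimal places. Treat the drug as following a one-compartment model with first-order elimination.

To keep the same average steady-state level, dosing rate must scale with clearance.
CL ratio = 7.52 / 12.3 = 0.6114
New dose (same interval) = 988 × 0.6114 = 604.1 mg

604 mg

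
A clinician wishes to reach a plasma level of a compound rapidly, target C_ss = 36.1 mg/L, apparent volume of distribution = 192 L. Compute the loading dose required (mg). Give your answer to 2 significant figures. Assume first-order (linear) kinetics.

LD = Css × Vd = 36.1 × 192 = 6931 mg

6900 mg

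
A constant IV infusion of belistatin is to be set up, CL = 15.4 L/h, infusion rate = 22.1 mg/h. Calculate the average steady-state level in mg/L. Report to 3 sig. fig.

At steady state Css = R₀ / CL = 22.1 / 15.40 = 1.435 mg/L

1.44 mg/L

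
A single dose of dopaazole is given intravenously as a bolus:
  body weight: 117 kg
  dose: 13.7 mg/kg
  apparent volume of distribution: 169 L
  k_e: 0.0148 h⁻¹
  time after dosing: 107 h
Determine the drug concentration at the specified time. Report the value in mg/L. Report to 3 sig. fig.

1.95 mg/L

Total dose = 13.7 × 117 = 1603 mg
C₀ = Dose / Vd = 1603 / 169 = 9.485 mg/L
C = C₀ · e^(−k·t) = 9.485 × e^(−0.01480 × 107)
  = 9.485 × 0.2052 = 1.946 mg/L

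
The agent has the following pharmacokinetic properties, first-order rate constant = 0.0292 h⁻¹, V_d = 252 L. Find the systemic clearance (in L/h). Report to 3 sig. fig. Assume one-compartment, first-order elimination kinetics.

7.36 L/h

CL = k × Vd = 0.0292 × 252 = 7.358 L/h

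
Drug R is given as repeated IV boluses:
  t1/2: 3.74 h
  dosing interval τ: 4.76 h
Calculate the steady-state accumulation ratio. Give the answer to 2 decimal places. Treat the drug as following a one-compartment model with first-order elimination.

k = ln2 / t½ = 0.693147 / 3.74 = 0.1853 h⁻¹
e^(−kτ) = e^(−0.1853 × 4.76) = 0.4139
Accumulation ratio R = 1 / (1 − e^(−kτ)) = 1 / (1 − 0.4139) = 1.706

1.71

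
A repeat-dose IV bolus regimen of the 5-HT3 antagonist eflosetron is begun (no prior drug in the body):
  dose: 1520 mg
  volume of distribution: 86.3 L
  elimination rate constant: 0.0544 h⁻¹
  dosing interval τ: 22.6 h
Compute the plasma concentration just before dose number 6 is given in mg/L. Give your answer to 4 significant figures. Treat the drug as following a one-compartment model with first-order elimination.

7.265 mg/L

C₀ per dose = Dose / Vd = 1520 / 86.3 = 17.61 mg/L
Fraction remaining after one interval: r = e^(−kτ) = e^(−0.05440 × 22.6) = 0.2925
Before dose 6, 5 doses have been given (aged 1τ, 2τ, 3τ, 4τ, 5τ).
C_trough = C₀ × (r + r² + … + r^5) = C₀ × r(1−r^5)/(1−r)
        = 17.61 × 0.2925 × (1 − 0.002141) / (1 − 0.2925) = 7.265 mg/L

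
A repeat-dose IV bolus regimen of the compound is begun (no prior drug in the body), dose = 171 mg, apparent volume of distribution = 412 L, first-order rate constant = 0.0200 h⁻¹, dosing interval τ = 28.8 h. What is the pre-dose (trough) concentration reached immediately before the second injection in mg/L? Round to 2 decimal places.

0.23 mg/L

C₀ per dose = Dose / Vd = 171 / 412 = 0.4150 mg/L
Fraction remaining after one interval: r = e^(−kτ) = e^(−0.02000 × 28.8) = 0.5621
Before dose 2, 1 dose has been given (aged 1τ).
C_trough = C₀ × r = 0.4150 × 0.5621 = 0.2333 mg/L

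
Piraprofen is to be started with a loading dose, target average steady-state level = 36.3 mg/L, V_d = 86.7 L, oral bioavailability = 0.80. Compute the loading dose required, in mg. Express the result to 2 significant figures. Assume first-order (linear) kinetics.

3900 mg

LD = Css × Vd / F = 36.3 × 86.7 / 0.80 = 3934 mg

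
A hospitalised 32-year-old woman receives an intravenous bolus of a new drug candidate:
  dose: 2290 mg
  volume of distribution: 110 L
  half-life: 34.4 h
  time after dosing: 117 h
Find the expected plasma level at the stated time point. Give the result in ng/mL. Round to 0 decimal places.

1971 ng/mL

C₀ = Dose / Vd = 2290 / 110 = 20.82 mg/L
k = ln2 / t½ = 0.693147 / 34.4 = 0.02015 h⁻¹
C = C₀ · e^(−k·t) = 20.82 × e^(−0.02015 × 117)
  = 20.82 × 0.09465 = 1.971 mg/L
Convert: 1.971 mg/L × 1000 = 1971 ng/mL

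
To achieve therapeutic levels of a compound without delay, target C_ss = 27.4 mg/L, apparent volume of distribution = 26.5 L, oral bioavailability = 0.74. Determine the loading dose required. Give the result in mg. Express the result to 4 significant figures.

981.2 mg

LD = Css × Vd / F = 27.4 × 26.5 / 0.74 = 981.2 mg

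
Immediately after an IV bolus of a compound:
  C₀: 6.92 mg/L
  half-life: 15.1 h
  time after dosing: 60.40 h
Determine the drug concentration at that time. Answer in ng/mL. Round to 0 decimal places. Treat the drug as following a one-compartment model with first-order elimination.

433 ng/mL

k = ln2 / t½ = 0.693147 / 15.1 = 0.04590 h⁻¹
t / t½ = 60.40 / 15.1 = 4 half-lives
C = C₀ × (1/2)^4 = 6.920 × 0.06250 = 0.4325 mg/L
Convert: 0.4325 mg/L × 1000 = 432.5 ng/mL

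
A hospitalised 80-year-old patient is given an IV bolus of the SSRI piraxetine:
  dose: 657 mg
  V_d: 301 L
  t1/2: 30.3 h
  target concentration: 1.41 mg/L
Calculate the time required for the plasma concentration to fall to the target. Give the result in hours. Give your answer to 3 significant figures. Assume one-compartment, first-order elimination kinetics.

C₀ = Dose / Vd = 657.0 / 301 = 2.183 mg/L
k = ln2 / t½ = 0.693147 / 30.3 = 0.02288 h⁻¹
t = ln(C₀ / C) / k = ln(2.183 / 1.41) / 0.02288
  = ln(1.548) / 0.02288 = 0.4370 / 0.02288 = 19.10 h

19.1 h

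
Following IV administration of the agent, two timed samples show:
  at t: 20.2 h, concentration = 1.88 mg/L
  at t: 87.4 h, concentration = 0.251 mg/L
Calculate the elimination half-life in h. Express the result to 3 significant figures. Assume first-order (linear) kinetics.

k = ln(C₁/C₂) / (t₂ − t₁) = ln(1.88/0.251) / (87.4 − 20.2)
  = 2.014 / 67.20 = 0.02997 h⁻¹
t½ = ln2 / k = 0.693147 / 0.02997 = 23.13 h

23.1 h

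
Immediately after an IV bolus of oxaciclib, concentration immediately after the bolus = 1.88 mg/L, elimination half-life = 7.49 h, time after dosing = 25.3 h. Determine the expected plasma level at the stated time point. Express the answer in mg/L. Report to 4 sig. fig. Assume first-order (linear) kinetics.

k = ln2 / t½ = 0.693147 / 7.49 = 0.09254 h⁻¹
C = C₀ · e^(−k·t) = 1.880 × e^(−0.09254 × 25.3)
  = 1.880 × 0.09621 = 0.1809 mg/L

0.1809 mg/L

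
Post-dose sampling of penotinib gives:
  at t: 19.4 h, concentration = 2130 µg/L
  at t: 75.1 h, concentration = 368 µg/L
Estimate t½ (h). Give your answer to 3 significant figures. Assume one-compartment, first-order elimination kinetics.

22.0 h

k = ln(C₁/C₂) / (t₂ − t₁) = ln(2130/368) / (75.1 − 19.4)
  = 1.756 / 55.70 = 0.03153 h⁻¹
t½ = ln2 / k = 0.693147 / 0.03153 = 21.98 h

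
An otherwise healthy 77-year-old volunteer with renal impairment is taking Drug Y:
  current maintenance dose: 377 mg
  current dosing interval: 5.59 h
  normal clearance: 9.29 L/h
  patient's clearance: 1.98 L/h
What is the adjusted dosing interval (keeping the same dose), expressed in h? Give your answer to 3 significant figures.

26.2 h

To keep the same average steady-state level, dosing rate must scale with clearance.
CL ratio = 1.98 / 9.29 = 0.2131
New interval (same dose) = 5.59 / 0.2131 = 26.23 h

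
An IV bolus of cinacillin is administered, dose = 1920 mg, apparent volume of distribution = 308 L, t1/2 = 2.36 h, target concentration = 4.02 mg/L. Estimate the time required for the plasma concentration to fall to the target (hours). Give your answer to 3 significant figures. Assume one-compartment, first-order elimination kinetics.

1.49 h

C₀ = Dose / Vd = 1920 / 308 = 6.234 mg/L
k = ln2 / t½ = 0.693147 / 2.36 = 0.2937 h⁻¹
t = ln(C₀ / C) / k = ln(6.234 / 4.02) / 0.2937
  = ln(1.551) / 0.2937 = 0.4389 / 0.2937 = 1.494 h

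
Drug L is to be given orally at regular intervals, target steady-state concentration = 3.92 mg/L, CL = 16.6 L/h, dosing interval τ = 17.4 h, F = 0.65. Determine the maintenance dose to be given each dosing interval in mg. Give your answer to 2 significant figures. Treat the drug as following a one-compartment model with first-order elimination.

At steady state, F × (Dose/τ) = Css × CL.
Dose = Css × CL × τ / F = 3.92 × 16.60 × 17.4 / 0.65 = 1742 mg

1700 mg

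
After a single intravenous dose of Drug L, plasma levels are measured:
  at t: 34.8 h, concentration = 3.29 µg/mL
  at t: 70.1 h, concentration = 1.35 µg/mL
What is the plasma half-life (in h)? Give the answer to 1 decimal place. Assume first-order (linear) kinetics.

27.5 h

k = ln(C₁/C₂) / (t₂ − t₁) = ln(3.29/1.35) / (70.1 − 34.8)
  = 0.8908 / 35.30 = 0.02524 h⁻¹
t½ = ln2 / k = 0.693147 / 0.02524 = 27.46 h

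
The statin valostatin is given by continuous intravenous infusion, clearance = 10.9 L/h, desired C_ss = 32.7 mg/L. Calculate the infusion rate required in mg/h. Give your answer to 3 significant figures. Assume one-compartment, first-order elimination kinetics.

At steady state, infusion rate R₀ = Css × CL = 32.7 × 10.90 = 356.4 mg/h

356 mg/h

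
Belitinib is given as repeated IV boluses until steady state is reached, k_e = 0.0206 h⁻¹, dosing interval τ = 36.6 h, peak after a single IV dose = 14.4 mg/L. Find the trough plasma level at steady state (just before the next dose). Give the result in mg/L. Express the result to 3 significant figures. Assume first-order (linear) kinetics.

12.8 mg/L

e^(−kτ) = e^(−0.02060 × 36.6) = 0.4705
Accumulation ratio R = 1 / (1 − e^(−kτ)) = 1 / (1 − 0.4705) = 1.889
Steady-state trough = C₀ × R × e^(−kτ) = 14.4 × 1.889 × 0.4705 = 12.80 mg/L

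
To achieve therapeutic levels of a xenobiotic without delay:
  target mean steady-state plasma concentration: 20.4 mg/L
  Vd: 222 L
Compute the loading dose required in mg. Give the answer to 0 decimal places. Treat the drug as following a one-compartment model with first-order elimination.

LD = Css × Vd = 20.4 × 222 = 4529 mg

4529 mg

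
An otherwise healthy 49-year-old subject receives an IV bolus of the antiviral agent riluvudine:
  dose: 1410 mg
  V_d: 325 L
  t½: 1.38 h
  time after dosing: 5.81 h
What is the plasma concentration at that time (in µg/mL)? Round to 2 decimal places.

C₀ = Dose / Vd = 1410 / 325 = 4.338 mg/L
k = ln2 / t½ = 0.693147 / 1.38 = 0.5023 h⁻¹
C = C₀ · e^(−k·t) = 4.338 × e^(−0.5023 × 5.81)
  = 4.338 × 0.05402 = 0.2343 mg/L
(0.2343 mg/L = 0.2343 µg/mL)

0.23 µg/mL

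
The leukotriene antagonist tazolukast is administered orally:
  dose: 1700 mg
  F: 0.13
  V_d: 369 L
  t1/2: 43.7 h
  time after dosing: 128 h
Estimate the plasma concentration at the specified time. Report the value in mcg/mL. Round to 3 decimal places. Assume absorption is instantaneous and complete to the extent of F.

Amount reaching circulation = F × Dose = 0.13 × 1700 = 221.0 mg
C₀ = F·Dose / Vd = 221.0 / 369 = 0.5989 mg/L
k = ln2 / t½ = 0.693147 / 43.7 = 0.01586 h⁻¹
C = C₀ · e^(−k·t) = 0.5989 × e^(−0.01586 × 128)
  = 0.5989 × 0.1313 = 0.07864 mg/L
(0.07864 mg/L = 0.07864 mcg/mL)

0.079 mcg/mL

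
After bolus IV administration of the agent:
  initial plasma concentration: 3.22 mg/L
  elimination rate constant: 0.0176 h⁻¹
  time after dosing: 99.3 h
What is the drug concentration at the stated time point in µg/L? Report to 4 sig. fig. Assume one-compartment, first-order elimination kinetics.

C = C₀ · e^(−k·t) = 3.220 × e^(−0.01760 × 99.3)
  = 3.220 × 0.1742 = 0.5609 mg/L
Convert: 0.5609 mg/L × 1000 = 560.9 µg/L

560.9 µg/L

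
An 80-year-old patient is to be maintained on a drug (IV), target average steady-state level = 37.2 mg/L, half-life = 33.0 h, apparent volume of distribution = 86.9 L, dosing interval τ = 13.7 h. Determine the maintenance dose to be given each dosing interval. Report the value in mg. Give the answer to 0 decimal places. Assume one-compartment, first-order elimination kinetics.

930 mg

k = ln2 / t½ = 0.693147 / 33.0 = 0.02100 h⁻¹
CL = k × Vd = 0.02100 × 86.9 = 1.825 L/h
At steady state, Dose/τ = Css × CL.
Dose = Css × CL × τ = 37.2 × 1.825 × 13.7 = 930.1 mg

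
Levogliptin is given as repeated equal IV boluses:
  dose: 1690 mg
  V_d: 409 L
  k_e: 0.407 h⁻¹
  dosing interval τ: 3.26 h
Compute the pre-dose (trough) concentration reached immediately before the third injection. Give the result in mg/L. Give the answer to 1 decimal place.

1.4 mg/L

C₀ per dose = Dose / Vd = 1690 / 409 = 4.132 mg/L
Fraction remaining after one interval: r = e^(−kτ) = e^(−0.4070 × 3.26) = 0.2653
Before dose 3, 2 doses have been given (aged 1τ, 2τ).
C_trough = C₀ × (r + r²) = 4.132 × (0.2653 + 0.07038) = 1.387 mg/L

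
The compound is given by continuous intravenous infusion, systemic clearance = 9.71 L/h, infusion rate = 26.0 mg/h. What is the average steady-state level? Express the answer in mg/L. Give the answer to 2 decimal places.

At steady state Css = R₀ / CL = 26.0 / 9.710 = 2.678 mg/L

2.68 mg/L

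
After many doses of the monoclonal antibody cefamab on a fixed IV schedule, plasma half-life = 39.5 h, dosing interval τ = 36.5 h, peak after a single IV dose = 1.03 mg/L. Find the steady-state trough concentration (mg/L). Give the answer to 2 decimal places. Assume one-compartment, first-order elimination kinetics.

k = ln2 / t½ = 0.693147 / 39.5 = 0.01755 h⁻¹
e^(−kτ) = e^(−0.01755 × 36.5) = 0.5270
Accumulation ratio R = 1 / (1 − e^(−kτ)) = 1 / (1 − 0.5270) = 2.114
Steady-state trough = C₀ × R × e^(−kτ) = 1.03 × 2.114 × 0.5270 = 1.148 mg/L

1.15 mg/L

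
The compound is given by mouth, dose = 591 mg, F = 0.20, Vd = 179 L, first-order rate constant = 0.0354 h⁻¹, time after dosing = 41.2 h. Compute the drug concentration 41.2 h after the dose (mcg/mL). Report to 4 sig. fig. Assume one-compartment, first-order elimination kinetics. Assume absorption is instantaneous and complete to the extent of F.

Amount reaching circulation = F × Dose = 0.20 × 591.0 = 118.2 mg
C₀ = F·Dose / Vd = 118.2 / 179 = 0.6603 mg/L
C = C₀ · e^(−k·t) = 0.6603 × e^(−0.03540 × 41.2)
  = 0.6603 × 0.2326 = 0.1536 mg/L
(0.1536 mg/L = 0.1536 mcg/mL)

0.1536 mcg/mL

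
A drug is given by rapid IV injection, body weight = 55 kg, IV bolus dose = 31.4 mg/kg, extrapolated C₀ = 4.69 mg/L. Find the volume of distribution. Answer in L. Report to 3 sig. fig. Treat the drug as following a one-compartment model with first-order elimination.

368 L

Dose = 31.4 × 55 = 1727 mg
Vd = Dose / C₀ = 1727 / 4.69 = 368.2 L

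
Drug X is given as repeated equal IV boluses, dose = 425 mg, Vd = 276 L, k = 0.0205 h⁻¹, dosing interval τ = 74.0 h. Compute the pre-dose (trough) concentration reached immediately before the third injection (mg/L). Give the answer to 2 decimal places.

0.41 mg/L

C₀ per dose = Dose / Vd = 425 / 276 = 1.540 mg/L
Fraction remaining after one interval: r = e^(−kτ) = e^(−0.02050 × 74.0) = 0.2194
Before dose 3, 2 doses have been given (aged 1τ, 2τ).
C_trough = C₀ × (r + r²) = 1.540 × (0.2194 + 0.04814) = 0.4120 mg/L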